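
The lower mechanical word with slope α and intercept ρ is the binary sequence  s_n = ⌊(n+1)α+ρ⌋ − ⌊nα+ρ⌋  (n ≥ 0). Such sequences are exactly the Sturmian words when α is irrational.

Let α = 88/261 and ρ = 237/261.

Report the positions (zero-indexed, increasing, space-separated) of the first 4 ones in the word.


n=0: ⌊325/261⌋−⌊237/261⌋ = 1−0 = 1  ← one
n=1: ⌊413/261⌋−⌊325/261⌋ = 1−1 = 0
n=2: ⌊501/261⌋−⌊413/261⌋ = 1−1 = 0
n=3: ⌊589/261⌋−⌊501/261⌋ = 2−1 = 1  ← one
n=4: ⌊677/261⌋−⌊589/261⌋ = 2−2 = 0
n=5: ⌊765/261⌋−⌊677/261⌋ = 2−2 = 0
n=6: ⌊853/261⌋−⌊765/261⌋ = 3−2 = 1  ← one
n=7: ⌊941/261⌋−⌊853/261⌋ = 3−3 = 0
n=8: ⌊1029/261⌋−⌊941/261⌋ = 3−3 = 0
n=9: ⌊1117/261⌋−⌊1029/261⌋ = 4−3 = 1  ← one
positions of the first 4 ones: 0 3 6 9

0 3 6 9


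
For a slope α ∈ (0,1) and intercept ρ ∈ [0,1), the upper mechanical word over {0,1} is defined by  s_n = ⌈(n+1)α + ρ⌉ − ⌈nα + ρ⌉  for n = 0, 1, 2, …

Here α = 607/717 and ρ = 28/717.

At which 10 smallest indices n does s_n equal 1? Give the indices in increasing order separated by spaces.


1 2 3 4 5 7 8 9 10 11

n=0: ⌈635/717⌉−⌈28/717⌉ = 1−1 = 0
n=1: ⌈1242/717⌉−⌈635/717⌉ = 2−1 = 1  ← one
n=2: ⌈1849/717⌉−⌈1242/717⌉ = 3−2 = 1  ← one
n=3: ⌈2456/717⌉−⌈1849/717⌉ = 4−3 = 1  ← one
n=4: ⌈3063/717⌉−⌈2456/717⌉ = 5−4 = 1  ← one
n=5: ⌈3670/717⌉−⌈3063/717⌉ = 6−5 = 1  ← one
n=6: ⌈4277/717⌉−⌈3670/717⌉ = 6−6 = 0
n=7: ⌈4884/717⌉−⌈4277/717⌉ = 7−6 = 1  ← one
n=8: ⌈5491/717⌉−⌈4884/717⌉ = 8−7 = 1  ← one
n=9: ⌈6098/717⌉−⌈5491/717⌉ = 9−8 = 1  ← one
n=10: ⌈6705/717⌉−⌈6098/717⌉ = 10−9 = 1  ← one
n=11: ⌈7312/717⌉−⌈6705/717⌉ = 11−10 = 1  ← one
positions of the first 10 ones: 1 2 3 4 5 7 8 9 10 11


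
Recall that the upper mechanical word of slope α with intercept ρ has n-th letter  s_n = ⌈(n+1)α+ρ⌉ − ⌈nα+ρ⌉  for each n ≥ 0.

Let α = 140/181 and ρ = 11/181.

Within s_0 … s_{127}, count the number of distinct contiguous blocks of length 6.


7

t_n = ⌈(n·140+11)/181⌉ for n = 0 … 128:
  n=0…9: ⌈11/181⌉=1 ⌈151/181⌉=1 ⌈291/181⌉=2 ⌈431/181⌉=3 ⌈571/181⌉=4 ⌈711/181⌉=4 ⌈851/181⌉=5 ⌈991/181⌉=6 ⌈1131/181⌉=7 ⌈1271/181⌉=8
  n=10…19: ⌈1411/181⌉=8 ⌈1551/181⌉=9 ⌈1691/181⌉=10 ⌈1831/181⌉=11 ⌈1971/181⌉=11 ⌈2111/181⌉=12 ⌈2251/181⌉=13 ⌈2391/181⌉=14 ⌈2531/181⌉=14 ⌈2671/181⌉=15
  n=20…29: ⌈2811/181⌉=16 ⌈2951/181⌉=17 ⌈3091/181⌉=18 ⌈3231/181⌉=18 ⌈3371/181⌉=19 ⌈3511/181⌉=20 ⌈3651/181⌉=21 ⌈3791/181⌉=21 ⌈3931/181⌉=22 ⌈4071/181⌉=23
  n=30…39: ⌈4211/181⌉=24 ⌈4351/181⌉=25 ⌈4491/181⌉=25 ⌈4631/181⌉=26 ⌈4771/181⌉=27 ⌈4911/181⌉=28 ⌈5051/181⌉=28 ⌈5191/181⌉=29 ⌈5331/181⌉=30 ⌈5471/181⌉=31
  n=40…49: ⌈5611/181⌉=31 ⌈5751/181⌉=32 ⌈5891/181⌉=33 ⌈6031/181⌉=34 ⌈6171/181⌉=35 ⌈6311/181⌉=35 ⌈6451/181⌉=36 ⌈6591/181⌉=37 ⌈6731/181⌉=38 ⌈6871/181⌉=38
  n=50…59: ⌈7011/181⌉=39 ⌈7151/181⌉=40 ⌈7291/181⌉=41 ⌈7431/181⌉=42 ⌈7571/181⌉=42 ⌈7711/181⌉=43 ⌈7851/181⌉=44 ⌈7991/181⌉=45 ⌈8131/181⌉=45 ⌈8271/181⌉=46
  n=60…69: ⌈8411/181⌉=47 ⌈8551/181⌉=48 ⌈8691/181⌉=49 ⌈8831/181⌉=49 ⌈8971/181⌉=50 ⌈9111/181⌉=51 ⌈9251/181⌉=52 ⌈9391/181⌉=52 ⌈9531/181⌉=53 ⌈9671/181⌉=54
  n=70…79: ⌈9811/181⌉=55 ⌈9951/181⌉=55 ⌈10091/181⌉=56 ⌈10231/181⌉=57 ⌈10371/181⌉=58 ⌈10511/181⌉=59 ⌈10651/181⌉=59 ⌈10791/181⌉=60 ⌈10931/181⌉=61 ⌈11071/181⌉=62
  n=80…89: ⌈11211/181⌉=62 ⌈11351/181⌉=63 ⌈11491/181⌉=64 ⌈11631/181⌉=65 ⌈11771/181⌉=66 ⌈11911/181⌉=66 ⌈12051/181⌉=67 ⌈12191/181⌉=68 ⌈12331/181⌉=69 ⌈12471/181⌉=69
  n=90…99: ⌈12611/181⌉=70 ⌈12751/181⌉=71 ⌈12891/181⌉=72 ⌈13031/181⌉=72 ⌈13171/181⌉=73 ⌈13311/181⌉=74 ⌈13451/181⌉=75 ⌈13591/181⌉=76 ⌈13731/181⌉=76 ⌈13871/181⌉=77
  n=100…109: ⌈14011/181⌉=78 ⌈14151/181⌉=79 ⌈14291/181⌉=79 ⌈14431/181⌉=80 ⌈14571/181⌉=81 ⌈14711/181⌉=82 ⌈14851/181⌉=83 ⌈14991/181⌉=83 ⌈15131/181⌉=84 ⌈15271/181⌉=85
  n=110…119: ⌈15411/181⌉=86 ⌈15551/181⌉=86 ⌈15691/181⌉=87 ⌈15831/181⌉=88 ⌈15971/181⌉=89 ⌈16111/181⌉=90 ⌈16251/181⌉=90 ⌈16391/181⌉=91 ⌈16531/181⌉=92 ⌈16671/181⌉=93
  n=120…128: ⌈16811/181⌉=93 ⌈16951/181⌉=94 ⌈17091/181⌉=95 ⌈17231/181⌉=96 ⌈17371/181⌉=96 ⌈17511/181⌉=97 ⌈17651/181⌉=98 ⌈17791/181⌉=99 ⌈17931/181⌉=100
s_n = t_(n+1) − t_n for n = 0 … 127 gives
prefix = 01110111101110111011110111011110111011101111011101111011101111011101110111101110111101110111011110111011110111011110111011101111
slide a length-6 window over [0..5] … [122..127] (123 windows); first occurrence of each distinct factor:
  [  0..  5] 011101
  [  1..  6] 111011
  [  2..  7] 110111
  [  3..  8] 101111
  [  4..  9] 011110
  [  5.. 10] 111101
  [  8.. 13] 101110
  (the other 116 windows repeat one of these)
distinct factors: {011101, 011110, 101110, 101111, 110111, 111011, 111101}
count = 7  (Sturmian bound for length 6 is 7)


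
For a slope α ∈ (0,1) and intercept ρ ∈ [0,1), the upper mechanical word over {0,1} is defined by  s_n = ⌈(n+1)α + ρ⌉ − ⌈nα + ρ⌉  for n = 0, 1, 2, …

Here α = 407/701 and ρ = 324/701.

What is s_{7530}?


0

(n+1)α + ρ = (7531·407 + 324) / 701 = 3065441/701
nα + ρ     = (7530·407 + 324) / 701 = 3065034/701
⌈3065441/701⌉ = 4373,  ⌈3065034/701⌉ = 4373
s_{7530} = 4373 − 4373 = 0


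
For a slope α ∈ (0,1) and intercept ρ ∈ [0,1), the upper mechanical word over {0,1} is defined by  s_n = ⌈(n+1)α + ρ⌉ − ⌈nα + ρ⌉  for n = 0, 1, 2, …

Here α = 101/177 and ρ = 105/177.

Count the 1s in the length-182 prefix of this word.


#1s = Σ_{n=0}^{181} s_n = Σ_{n=0}^{181} (⌈(n+1)α+ρ⌉ − ⌈nα+ρ⌉)
the sum telescopes: every ⌈nα+ρ⌉ with 0 < n < 182 appears once with + and once with −, leaving ⌈182α+ρ⌉ − ⌈0·α+ρ⌉
182α + ρ = (182·101 + 105) / 177 = 18487/177
ρ = 105/177
⌈18487/177⌉ = 105,  ⌈105/177⌉ = 1
#1s = 105 − 1 = 104

104


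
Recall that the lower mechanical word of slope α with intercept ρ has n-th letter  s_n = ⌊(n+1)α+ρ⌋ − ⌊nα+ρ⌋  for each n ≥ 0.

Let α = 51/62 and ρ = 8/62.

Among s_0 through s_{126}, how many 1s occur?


#1s = Σ_{n=0}^{126} s_n = Σ_{n=0}^{126} (⌊(n+1)α+ρ⌋ − ⌊nα+ρ⌋)
the sum telescopes: every ⌊nα+ρ⌋ with 0 < n < 127 appears once with + and once with −, leaving ⌊127α+ρ⌋ − ⌊0·α+ρ⌋
127α + ρ = (127·51 + 8) / 62 = 6485/62
ρ = 8/62
⌊6485/62⌋ = 104,  ⌊8/62⌋ = 0
#1s = 104 − 0 = 104

104


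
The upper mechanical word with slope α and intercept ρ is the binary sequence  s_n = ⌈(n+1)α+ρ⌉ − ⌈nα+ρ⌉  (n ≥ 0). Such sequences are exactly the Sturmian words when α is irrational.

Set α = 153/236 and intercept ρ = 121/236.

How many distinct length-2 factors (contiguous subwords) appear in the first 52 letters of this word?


t_n = ⌈(n·153+121)/236⌉ for n = 0 … 52:
  n=0…9: ⌈121/236⌉=1 ⌈274/236⌉=2 ⌈427/236⌉=2 ⌈580/236⌉=3 ⌈733/236⌉=4 ⌈886/236⌉=4 ⌈1039/236⌉=5 ⌈1192/236⌉=6 ⌈1345/236⌉=6 ⌈1498/236⌉=7
  n=10…19: ⌈1651/236⌉=7 ⌈1804/236⌉=8 ⌈1957/236⌉=9 ⌈2110/236⌉=9 ⌈2263/236⌉=10 ⌈2416/236⌉=11 ⌈2569/236⌉=11 ⌈2722/236⌉=12 ⌈2875/236⌉=13 ⌈3028/236⌉=13
  n=20…29: ⌈3181/236⌉=14 ⌈3334/236⌉=15 ⌈3487/236⌉=15 ⌈3640/236⌉=16 ⌈3793/236⌉=17 ⌈3946/236⌉=17 ⌈4099/236⌉=18 ⌈4252/236⌉=19 ⌈4405/236⌉=19 ⌈4558/236⌉=20
  n=30…39: ⌈4711/236⌉=20 ⌈4864/236⌉=21 ⌈5017/236⌉=22 ⌈5170/236⌉=22 ⌈5323/236⌉=23 ⌈5476/236⌉=24 ⌈5629/236⌉=24 ⌈5782/236⌉=25 ⌈5935/236⌉=26 ⌈6088/236⌉=26
  n=40…49: ⌈6241/236⌉=27 ⌈6394/236⌉=28 ⌈6547/236⌉=28 ⌈6700/236⌉=29 ⌈6853/236⌉=30 ⌈7006/236⌉=30 ⌈7159/236⌉=31 ⌈7312/236⌉=31 ⌈7465/236⌉=32 ⌈7618/236⌉=33
  n=50…52: ⌈7771/236⌉=33 ⌈7924/236⌉=34 ⌈8077/236⌉=35
s_n = t_(n+1) − t_n for n = 0 … 51 gives
prefix = 1011011010110110110110110110101101101101101101011011
slide a length-2 window over [0..1] … [50..51] (51 windows); first occurrence of each distinct factor:
  [  0..  1] 10
  [  1..  2] 01
  [  2..  3] 11
  (the other 48 windows repeat one of these)
distinct factors: {01, 10, 11}
count = 3  (Sturmian bound for length 2 is 3)

3


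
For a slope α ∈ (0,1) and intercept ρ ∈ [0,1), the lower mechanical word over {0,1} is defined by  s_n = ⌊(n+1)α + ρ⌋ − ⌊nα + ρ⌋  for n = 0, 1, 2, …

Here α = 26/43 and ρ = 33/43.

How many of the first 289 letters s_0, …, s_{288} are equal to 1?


175

#1s = Σ_{n=0}^{288} s_n = Σ_{n=0}^{288} (⌊(n+1)α+ρ⌋ − ⌊nα+ρ⌋)
the sum telescopes: every ⌊nα+ρ⌋ with 0 < n < 289 appears once with + and once with −, leaving ⌊289α+ρ⌋ − ⌊0·α+ρ⌋
289α + ρ = (289·26 + 33) / 43 = 7547/43
ρ = 33/43
⌊7547/43⌋ = 175,  ⌊33/43⌋ = 0
#1s = 175 − 0 = 175


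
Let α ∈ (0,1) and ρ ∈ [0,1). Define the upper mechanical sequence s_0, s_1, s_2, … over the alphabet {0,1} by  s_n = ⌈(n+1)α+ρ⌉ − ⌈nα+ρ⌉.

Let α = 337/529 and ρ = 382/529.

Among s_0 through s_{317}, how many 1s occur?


#1s = Σ_{n=0}^{317} s_n = Σ_{n=0}^{317} (⌈(n+1)α+ρ⌉ − ⌈nα+ρ⌉)
the sum telescopes: every ⌈nα+ρ⌉ with 0 < n < 318 appears once with + and once with −, leaving ⌈318α+ρ⌉ − ⌈0·α+ρ⌉
318α + ρ = (318·337 + 382) / 529 = 107548/529
ρ = 382/529
⌈107548/529⌉ = 204,  ⌈382/529⌉ = 1
#1s = 204 − 1 = 203

203


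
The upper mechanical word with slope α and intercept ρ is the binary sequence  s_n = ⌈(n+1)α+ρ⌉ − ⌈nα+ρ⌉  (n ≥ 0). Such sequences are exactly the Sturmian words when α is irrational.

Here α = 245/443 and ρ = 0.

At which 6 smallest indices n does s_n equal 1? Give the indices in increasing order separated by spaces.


n=0: ⌈245/443⌉−⌈0/443⌉ = 1−0 = 1  ← one
n=1: ⌈490/443⌉−⌈245/443⌉ = 2−1 = 1  ← one
n=2: ⌈735/443⌉−⌈490/443⌉ = 2−2 = 0
n=3: ⌈980/443⌉−⌈735/443⌉ = 3−2 = 1  ← one
n=4: ⌈1225/443⌉−⌈980/443⌉ = 3−3 = 0
n=5: ⌈1470/443⌉−⌈1225/443⌉ = 4−3 = 1  ← one
n=6: ⌈1715/443⌉−⌈1470/443⌉ = 4−4 = 0
n=7: ⌈1960/443⌉−⌈1715/443⌉ = 5−4 = 1  ← one
n=8: ⌈2205/443⌉−⌈1960/443⌉ = 5−5 = 0
n=9: ⌈2450/443⌉−⌈2205/443⌉ = 6−5 = 1  ← one
positions of the first 6 ones: 0 1 3 5 7 9

0 1 3 5 7 9


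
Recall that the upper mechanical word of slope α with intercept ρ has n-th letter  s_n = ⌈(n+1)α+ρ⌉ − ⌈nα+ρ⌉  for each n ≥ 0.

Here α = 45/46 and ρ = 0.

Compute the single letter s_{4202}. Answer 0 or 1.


1

(n+1)α + ρ = (4203·45) / 46 = 189135/46
nα + ρ     = (4202·45) / 46 = 189090/46
⌈189135/46⌉ = 4112,  ⌈189090/46⌉ = 4111
s_{4202} = 4112 − 4111 = 1


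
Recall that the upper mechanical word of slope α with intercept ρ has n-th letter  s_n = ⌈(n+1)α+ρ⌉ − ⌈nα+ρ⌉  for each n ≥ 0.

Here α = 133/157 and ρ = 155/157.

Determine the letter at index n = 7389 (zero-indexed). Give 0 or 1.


1

(n+1)α + ρ = (7390·133 + 155) / 157 = 983025/157
nα + ρ     = (7389·133 + 155) / 157 = 982892/157
⌈983025/157⌉ = 6262,  ⌈982892/157⌉ = 6261
s_{7389} = 6262 − 6261 = 1


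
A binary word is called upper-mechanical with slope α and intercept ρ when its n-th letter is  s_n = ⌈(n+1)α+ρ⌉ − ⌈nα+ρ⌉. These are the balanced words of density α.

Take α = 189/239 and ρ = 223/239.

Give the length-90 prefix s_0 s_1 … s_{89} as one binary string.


111101111011110111011110111101111011101111011110111101111011101111011110111101110111101111

n=0: ⌈(1·189+223)/239⌉ − ⌈(0·189+223)/239⌉ = ⌈412/239⌉ − ⌈223/239⌉ = 2 − 1 = 1
n=1: ⌈(2·189+223)/239⌉ − ⌈(1·189+223)/239⌉ = ⌈601/239⌉ − ⌈412/239⌉ = 3 − 2 = 1
n=2: ⌈(3·189+223)/239⌉ − ⌈(2·189+223)/239⌉ = ⌈790/239⌉ − ⌈601/239⌉ = 4 − 3 = 1
n=3: ⌈(4·189+223)/239⌉ − ⌈(3·189+223)/239⌉ = ⌈979/239⌉ − ⌈790/239⌉ = 5 − 4 = 1
n=4: ⌈(5·189+223)/239⌉ − ⌈(4·189+223)/239⌉ = ⌈1168/239⌉ − ⌈979/239⌉ = 5 − 5 = 0
n=5: ⌈(6·189+223)/239⌉ − ⌈(5·189+223)/239⌉ = ⌈1357/239⌉ − ⌈1168/239⌉ = 6 − 5 = 1
n=6: ⌈(7·189+223)/239⌉ − ⌈(6·189+223)/239⌉ = ⌈1546/239⌉ − ⌈1357/239⌉ = 7 − 6 = 1
n=7: ⌈(8·189+223)/239⌉ − ⌈(7·189+223)/239⌉ = ⌈1735/239⌉ − ⌈1546/239⌉ = 8 − 7 = 1
n=8: ⌈(9·189+223)/239⌉ − ⌈(8·189+223)/239⌉ = ⌈1924/239⌉ − ⌈1735/239⌉ = 9 − 8 = 1
n=9: ⌈(10·189+223)/239⌉ − ⌈(9·189+223)/239⌉ = ⌈2113/239⌉ − ⌈1924/239⌉ = 9 − 9 = 0
n=10: ⌈(11·189+223)/239⌉ − ⌈(10·189+223)/239⌉ = ⌈2302/239⌉ − ⌈2113/239⌉ = 10 − 9 = 1
n=11: ⌈(12·189+223)/239⌉ − ⌈(11·189+223)/239⌉ = ⌈2491/239⌉ − ⌈2302/239⌉ = 11 − 10 = 1
n=12: ⌈(13·189+223)/239⌉ − ⌈(12·189+223)/239⌉ = ⌈2680/239⌉ − ⌈2491/239⌉ = 12 − 11 = 1
n=13: ⌈(14·189+223)/239⌉ − ⌈(13·189+223)/239⌉ = ⌈2869/239⌉ − ⌈2680/239⌉ = 13 − 12 = 1
n=14: ⌈(15·189+223)/239⌉ − ⌈(14·189+223)/239⌉ = ⌈3058/239⌉ − ⌈2869/239⌉ = 13 − 13 = 0
n=15: ⌈(16·189+223)/239⌉ − ⌈(15·189+223)/239⌉ = ⌈3247/239⌉ − ⌈3058/239⌉ = 14 − 13 = 1
n=16: ⌈(17·189+223)/239⌉ − ⌈(16·189+223)/239⌉ = ⌈3436/239⌉ − ⌈3247/239⌉ = 15 − 14 = 1
n=17: ⌈(18·189+223)/239⌉ − ⌈(17·189+223)/239⌉ = ⌈3625/239⌉ − ⌈3436/239⌉ = 16 − 15 = 1
n=18: ⌈(19·189+223)/239⌉ − ⌈(18·189+223)/239⌉ = ⌈3814/239⌉ − ⌈3625/239⌉ = 16 − 16 = 0
n=19: ⌈(20·189+223)/239⌉ − ⌈(19·189+223)/239⌉ = ⌈4003/239⌉ − ⌈3814/239⌉ = 17 − 16 = 1
n=20: ⌈(21·189+223)/239⌉ − ⌈(20·189+223)/239⌉ = ⌈4192/239⌉ − ⌈4003/239⌉ = 18 − 17 = 1
n=21: ⌈(22·189+223)/239⌉ − ⌈(21·189+223)/239⌉ = ⌈4381/239⌉ − ⌈4192/239⌉ = 19 − 18 = 1
n=22: ⌈(23·189+223)/239⌉ − ⌈(22·189+223)/239⌉ = ⌈4570/239⌉ − ⌈4381/239⌉ = 20 − 19 = 1
n=23: ⌈(24·189+223)/239⌉ − ⌈(23·189+223)/239⌉ = ⌈4759/239⌉ − ⌈4570/239⌉ = 20 − 20 = 0
n=24: ⌈(25·189+223)/239⌉ − ⌈(24·189+223)/239⌉ = ⌈4948/239⌉ − ⌈4759/239⌉ = 21 − 20 = 1
n=25: ⌈(26·189+223)/239⌉ − ⌈(25·189+223)/239⌉ = ⌈5137/239⌉ − ⌈4948/239⌉ = 22 − 21 = 1
n=26: ⌈(27·189+223)/239⌉ − ⌈(26·189+223)/239⌉ = ⌈5326/239⌉ − ⌈5137/239⌉ = 23 − 22 = 1
n=27: ⌈(28·189+223)/239⌉ − ⌈(27·189+223)/239⌉ = ⌈5515/239⌉ − ⌈5326/239⌉ = 24 − 23 = 1
n=28: ⌈(29·189+223)/239⌉ − ⌈(28·189+223)/239⌉ = ⌈5704/239⌉ − ⌈5515/239⌉ = 24 − 24 = 0
n=29: ⌈(30·189+223)/239⌉ − ⌈(29·189+223)/239⌉ = ⌈5893/239⌉ − ⌈5704/239⌉ = 25 − 24 = 1
n=30: ⌈(31·189+223)/239⌉ − ⌈(30·189+223)/239⌉ = ⌈6082/239⌉ − ⌈5893/239⌉ = 26 − 25 = 1
n=31: ⌈(32·189+223)/239⌉ − ⌈(31·189+223)/239⌉ = ⌈6271/239⌉ − ⌈6082/239⌉ = 27 − 26 = 1
n=32: ⌈(33·189+223)/239⌉ − ⌈(32·189+223)/239⌉ = ⌈6460/239⌉ − ⌈6271/239⌉ = 28 − 27 = 1
n=33: ⌈(34·189+223)/239⌉ − ⌈(33·189+223)/239⌉ = ⌈6649/239⌉ − ⌈6460/239⌉ = 28 − 28 = 0
n=34: ⌈(35·189+223)/239⌉ − ⌈(34·189+223)/239⌉ = ⌈6838/239⌉ − ⌈6649/239⌉ = 29 − 28 = 1
n=35: ⌈(36·189+223)/239⌉ − ⌈(35·189+223)/239⌉ = ⌈7027/239⌉ − ⌈6838/239⌉ = 30 − 29 = 1
n=36: ⌈(37·189+223)/239⌉ − ⌈(36·189+223)/239⌉ = ⌈7216/239⌉ − ⌈7027/239⌉ = 31 − 30 = 1
n=37: ⌈(38·189+223)/239⌉ − ⌈(37·189+223)/239⌉ = ⌈7405/239⌉ − ⌈7216/239⌉ = 31 − 31 = 0
n=38: ⌈(39·189+223)/239⌉ − ⌈(38·189+223)/239⌉ = ⌈7594/239⌉ − ⌈7405/239⌉ = 32 − 31 = 1
n=39: ⌈(40·189+223)/239⌉ − ⌈(39·189+223)/239⌉ = ⌈7783/239⌉ − ⌈7594/239⌉ = 33 − 32 = 1
n=40: ⌈(41·189+223)/239⌉ − ⌈(40·189+223)/239⌉ = ⌈7972/239⌉ − ⌈7783/239⌉ = 34 − 33 = 1
n=41: ⌈(42·189+223)/239⌉ − ⌈(41·189+223)/239⌉ = ⌈8161/239⌉ − ⌈7972/239⌉ = 35 − 34 = 1
n=42: ⌈(43·189+223)/239⌉ − ⌈(42·189+223)/239⌉ = ⌈8350/239⌉ − ⌈8161/239⌉ = 35 − 35 = 0
n=43: ⌈(44·189+223)/239⌉ − ⌈(43·189+223)/239⌉ = ⌈8539/239⌉ − ⌈8350/239⌉ = 36 − 35 = 1
n=44: ⌈(45·189+223)/239⌉ − ⌈(44·189+223)/239⌉ = ⌈8728/239⌉ − ⌈8539/239⌉ = 37 − 36 = 1
n=45: ⌈(46·189+223)/239⌉ − ⌈(45·189+223)/239⌉ = ⌈8917/239⌉ − ⌈8728/239⌉ = 38 − 37 = 1
n=46: ⌈(47·189+223)/239⌉ − ⌈(46·189+223)/239⌉ = ⌈9106/239⌉ − ⌈8917/239⌉ = 39 − 38 = 1
n=47: ⌈(48·189+223)/239⌉ − ⌈(47·189+223)/239⌉ = ⌈9295/239⌉ − ⌈9106/239⌉ = 39 − 39 = 0
n=48: ⌈(49·189+223)/239⌉ − ⌈(48·189+223)/239⌉ = ⌈9484/239⌉ − ⌈9295/239⌉ = 40 − 39 = 1
n=49: ⌈(50·189+223)/239⌉ − ⌈(49·189+223)/239⌉ = ⌈9673/239⌉ − ⌈9484/239⌉ = 41 − 40 = 1
n=50: ⌈(51·189+223)/239⌉ − ⌈(50·189+223)/239⌉ = ⌈9862/239⌉ − ⌈9673/239⌉ = 42 − 41 = 1
n=51: ⌈(52·189+223)/239⌉ − ⌈(51·189+223)/239⌉ = ⌈10051/239⌉ − ⌈9862/239⌉ = 43 − 42 = 1
n=52: ⌈(53·189+223)/239⌉ − ⌈(52·189+223)/239⌉ = ⌈10240/239⌉ − ⌈10051/239⌉ = 43 − 43 = 0
n=53: ⌈(54·189+223)/239⌉ − ⌈(53·189+223)/239⌉ = ⌈10429/239⌉ − ⌈10240/239⌉ = 44 − 43 = 1
n=54: ⌈(55·189+223)/239⌉ − ⌈(54·189+223)/239⌉ = ⌈10618/239⌉ − ⌈10429/239⌉ = 45 − 44 = 1
n=55: ⌈(56·189+223)/239⌉ − ⌈(55·189+223)/239⌉ = ⌈10807/239⌉ − ⌈10618/239⌉ = 46 − 45 = 1
n=56: ⌈(57·189+223)/239⌉ − ⌈(56·189+223)/239⌉ = ⌈10996/239⌉ − ⌈10807/239⌉ = 47 − 46 = 1
n=57: ⌈(58·189+223)/239⌉ − ⌈(57·189+223)/239⌉ = ⌈11185/239⌉ − ⌈10996/239⌉ = 47 − 47 = 0
n=58: ⌈(59·189+223)/239⌉ − ⌈(58·189+223)/239⌉ = ⌈11374/239⌉ − ⌈11185/239⌉ = 48 − 47 = 1
n=59: ⌈(60·189+223)/239⌉ − ⌈(59·189+223)/239⌉ = ⌈11563/239⌉ − ⌈11374/239⌉ = 49 − 48 = 1
n=60: ⌈(61·189+223)/239⌉ − ⌈(60·189+223)/239⌉ = ⌈11752/239⌉ − ⌈11563/239⌉ = 50 − 49 = 1
n=61: ⌈(62·189+223)/239⌉ − ⌈(61·189+223)/239⌉ = ⌈11941/239⌉ − ⌈11752/239⌉ = 50 − 50 = 0
n=62: ⌈(63·189+223)/239⌉ − ⌈(62·189+223)/239⌉ = ⌈12130/239⌉ − ⌈11941/239⌉ = 51 − 50 = 1
n=63: ⌈(64·189+223)/239⌉ − ⌈(63·189+223)/239⌉ = ⌈12319/239⌉ − ⌈12130/239⌉ = 52 − 51 = 1
n=64: ⌈(65·189+223)/239⌉ − ⌈(64·189+223)/239⌉ = ⌈12508/239⌉ − ⌈12319/239⌉ = 53 − 52 = 1
n=65: ⌈(66·189+223)/239⌉ − ⌈(65·189+223)/239⌉ = ⌈12697/239⌉ − ⌈12508/239⌉ = 54 − 53 = 1
n=66: ⌈(67·189+223)/239⌉ − ⌈(66·189+223)/239⌉ = ⌈12886/239⌉ − ⌈12697/239⌉ = 54 − 54 = 0
n=67: ⌈(68·189+223)/239⌉ − ⌈(67·189+223)/239⌉ = ⌈13075/239⌉ − ⌈12886/239⌉ = 55 − 54 = 1
n=68: ⌈(69·189+223)/239⌉ − ⌈(68·189+223)/239⌉ = ⌈13264/239⌉ − ⌈13075/239⌉ = 56 − 55 = 1
n=69: ⌈(70·189+223)/239⌉ − ⌈(69·189+223)/239⌉ = ⌈13453/239⌉ − ⌈13264/239⌉ = 57 − 56 = 1
n=70: ⌈(71·189+223)/239⌉ − ⌈(70·189+223)/239⌉ = ⌈13642/239⌉ − ⌈13453/239⌉ = 58 − 57 = 1
n=71: ⌈(72·189+223)/239⌉ − ⌈(71·189+223)/239⌉ = ⌈13831/239⌉ − ⌈13642/239⌉ = 58 − 58 = 0
n=72: ⌈(73·189+223)/239⌉ − ⌈(72·189+223)/239⌉ = ⌈14020/239⌉ − ⌈13831/239⌉ = 59 − 58 = 1
n=73: ⌈(74·189+223)/239⌉ − ⌈(73·189+223)/239⌉ = ⌈14209/239⌉ − ⌈14020/239⌉ = 60 − 59 = 1
n=74: ⌈(75·189+223)/239⌉ − ⌈(74·189+223)/239⌉ = ⌈14398/239⌉ − ⌈14209/239⌉ = 61 − 60 = 1
n=75: ⌈(76·189+223)/239⌉ − ⌈(75·189+223)/239⌉ = ⌈14587/239⌉ − ⌈14398/239⌉ = 62 − 61 = 1
n=76: ⌈(77·189+223)/239⌉ − ⌈(76·189+223)/239⌉ = ⌈14776/239⌉ − ⌈14587/239⌉ = 62 − 62 = 0
n=77: ⌈(78·189+223)/239⌉ − ⌈(77·189+223)/239⌉ = ⌈14965/239⌉ − ⌈14776/239⌉ = 63 − 62 = 1
n=78: ⌈(79·189+223)/239⌉ − ⌈(78·189+223)/239⌉ = ⌈15154/239⌉ − ⌈14965/239⌉ = 64 − 63 = 1
n=79: ⌈(80·189+223)/239⌉ − ⌈(79·189+223)/239⌉ = ⌈15343/239⌉ − ⌈15154/239⌉ = 65 − 64 = 1
n=80: ⌈(81·189+223)/239⌉ − ⌈(80·189+223)/239⌉ = ⌈15532/239⌉ − ⌈15343/239⌉ = 65 − 65 = 0
n=81: ⌈(82·189+223)/239⌉ − ⌈(81·189+223)/239⌉ = ⌈15721/239⌉ − ⌈15532/239⌉ = 66 − 65 = 1
n=82: ⌈(83·189+223)/239⌉ − ⌈(82·189+223)/239⌉ = ⌈15910/239⌉ − ⌈15721/239⌉ = 67 − 66 = 1
n=83: ⌈(84·189+223)/239⌉ − ⌈(83·189+223)/239⌉ = ⌈16099/239⌉ − ⌈15910/239⌉ = 68 − 67 = 1
n=84: ⌈(85·189+223)/239⌉ − ⌈(84·189+223)/239⌉ = ⌈16288/239⌉ − ⌈16099/239⌉ = 69 − 68 = 1
n=85: ⌈(86·189+223)/239⌉ − ⌈(85·189+223)/239⌉ = ⌈16477/239⌉ − ⌈16288/239⌉ = 69 − 69 = 0
n=86: ⌈(87·189+223)/239⌉ − ⌈(86·189+223)/239⌉ = ⌈16666/239⌉ − ⌈16477/239⌉ = 70 − 69 = 1
n=87: ⌈(88·189+223)/239⌉ − ⌈(87·189+223)/239⌉ = ⌈16855/239⌉ − ⌈16666/239⌉ = 71 − 70 = 1
n=88: ⌈(89·189+223)/239⌉ − ⌈(88·189+223)/239⌉ = ⌈17044/239⌉ − ⌈16855/239⌉ = 72 − 71 = 1
n=89: ⌈(90·189+223)/239⌉ − ⌈(89·189+223)/239⌉ = ⌈17233/239⌉ − ⌈17044/239⌉ = 73 − 72 = 1


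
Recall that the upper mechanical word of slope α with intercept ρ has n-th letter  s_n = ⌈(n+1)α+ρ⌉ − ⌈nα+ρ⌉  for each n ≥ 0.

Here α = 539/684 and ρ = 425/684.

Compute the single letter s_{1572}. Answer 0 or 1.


1

(n+1)α + ρ = (1573·539 + 425) / 684 = 848272/684
nα + ρ     = (1572·539 + 425) / 684 = 847733/684
⌈848272/684⌉ = 1241,  ⌈847733/684⌉ = 1240
s_{1572} = 1241 − 1240 = 1


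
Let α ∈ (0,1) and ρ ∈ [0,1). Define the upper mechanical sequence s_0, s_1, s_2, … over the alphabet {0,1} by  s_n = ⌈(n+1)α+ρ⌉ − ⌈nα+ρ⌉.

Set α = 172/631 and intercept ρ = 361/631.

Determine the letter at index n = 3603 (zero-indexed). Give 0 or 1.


(n+1)α + ρ = (3604·172 + 361) / 631 = 620249/631
nα + ρ     = (3603·172 + 361) / 631 = 620077/631
⌈620249/631⌉ = 983,  ⌈620077/631⌉ = 983
s_{3603} = 983 − 983 = 0

0


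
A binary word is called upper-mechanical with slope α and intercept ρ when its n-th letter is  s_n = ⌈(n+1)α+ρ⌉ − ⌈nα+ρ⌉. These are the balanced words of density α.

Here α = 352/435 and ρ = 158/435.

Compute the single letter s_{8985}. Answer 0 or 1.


(n+1)α + ρ = (8986·352 + 158) / 435 = 3163230/435
nα + ρ     = (8985·352 + 158) / 435 = 3162878/435
⌈3163230/435⌉ = 7272,  ⌈3162878/435⌉ = 7271
s_{8985} = 7272 − 7271 = 1

1


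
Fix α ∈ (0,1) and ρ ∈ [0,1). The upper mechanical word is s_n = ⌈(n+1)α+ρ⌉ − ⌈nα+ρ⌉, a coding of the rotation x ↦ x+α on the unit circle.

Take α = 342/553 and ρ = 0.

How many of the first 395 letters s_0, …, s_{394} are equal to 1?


#1s = Σ_{n=0}^{394} s_n = Σ_{n=0}^{394} (⌈(n+1)α+ρ⌉ − ⌈nα+ρ⌉)
the sum telescopes: every ⌈nα+ρ⌉ with 0 < n < 395 appears once with + and once with −, leaving ⌈395α+ρ⌉ − ⌈0·α+ρ⌉
395α + ρ = (395·342) / 553 = 135090/553
ρ = 0/553
⌈135090/553⌉ = 245,  ⌈0/553⌉ = 0
#1s = 245 − 0 = 245

245


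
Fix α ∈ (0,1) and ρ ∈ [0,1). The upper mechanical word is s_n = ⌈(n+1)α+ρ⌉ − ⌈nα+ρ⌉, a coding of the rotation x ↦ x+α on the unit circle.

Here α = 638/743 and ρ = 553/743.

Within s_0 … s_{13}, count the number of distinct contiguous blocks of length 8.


7

t_n = ⌈(n·638+553)/743⌉ for n = 0 … 14:
  n=0…9: ⌈553/743⌉=1 ⌈1191/743⌉=2 ⌈1829/743⌉=3 ⌈2467/743⌉=4 ⌈3105/743⌉=5 ⌈3743/743⌉=6 ⌈4381/743⌉=6 ⌈5019/743⌉=7 ⌈5657/743⌉=8 ⌈6295/743⌉=9
  n=10…14: ⌈6933/743⌉=10 ⌈7571/743⌉=11 ⌈8209/743⌉=12 ⌈8847/743⌉=12 ⌈9485/743⌉=13
s_n = t_(n+1) − t_n for n = 0 … 13 gives
prefix = 11111011111101
slide a length-8 window over [0..7] … [6..13] (7 windows); first occurrence of each distinct factor:
  [  0..  7] 11111011
  [  1..  8] 11110111
  [  2..  9] 11101111
  [  3.. 10] 11011111
  [  4.. 11] 10111111
  [  5.. 12] 01111110
  [  6.. 13] 11111101
distinct factors: {01111110, 10111111, 11011111, 11101111, 11110111, 11111011, 11111101}
count = 7  (Sturmian bound for length 8 is 9)


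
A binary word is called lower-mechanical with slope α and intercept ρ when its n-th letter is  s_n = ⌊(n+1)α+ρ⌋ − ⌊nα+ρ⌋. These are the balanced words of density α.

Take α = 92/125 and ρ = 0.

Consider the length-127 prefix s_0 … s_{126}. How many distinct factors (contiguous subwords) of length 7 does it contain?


t_n = ⌊(n·92)/125⌋ for n = 0 … 127:
  n=0…9: ⌊0/125⌋=0 ⌊92/125⌋=0 ⌊184/125⌋=1 ⌊276/125⌋=2 ⌊368/125⌋=2 ⌊460/125⌋=3 ⌊552/125⌋=4 ⌊644/125⌋=5 ⌊736/125⌋=5 ⌊828/125⌋=6
  n=10…19: ⌊920/125⌋=7 ⌊1012/125⌋=8 ⌊1104/125⌋=8 ⌊1196/125⌋=9 ⌊1288/125⌋=10 ⌊1380/125⌋=11 ⌊1472/125⌋=11 ⌊1564/125⌋=12 ⌊1656/125⌋=13 ⌊1748/125⌋=13
  n=20…29: ⌊1840/125⌋=14 ⌊1932/125⌋=15 ⌊2024/125⌋=16 ⌊2116/125⌋=16 ⌊2208/125⌋=17 ⌊2300/125⌋=18 ⌊2392/125⌋=19 ⌊2484/125⌋=19 ⌊2576/125⌋=20 ⌊2668/125⌋=21
  n=30…39: ⌊2760/125⌋=22 ⌊2852/125⌋=22 ⌊2944/125⌋=23 ⌊3036/125⌋=24 ⌊3128/125⌋=25 ⌊3220/125⌋=25 ⌊3312/125⌋=26 ⌊3404/125⌋=27 ⌊3496/125⌋=27 ⌊3588/125⌋=28
  n=40…49: ⌊3680/125⌋=29 ⌊3772/125⌋=30 ⌊3864/125⌋=30 ⌊3956/125⌋=31 ⌊4048/125⌋=32 ⌊4140/125⌋=33 ⌊4232/125⌋=33 ⌊4324/125⌋=34 ⌊4416/125⌋=35 ⌊4508/125⌋=36
  n=50…59: ⌊4600/125⌋=36 ⌊4692/125⌋=37 ⌊4784/125⌋=38 ⌊4876/125⌋=39 ⌊4968/125⌋=39 ⌊5060/125⌋=40 ⌊5152/125⌋=41 ⌊5244/125⌋=41 ⌊5336/125⌋=42 ⌊5428/125⌋=43
  n=60…69: ⌊5520/125⌋=44 ⌊5612/125⌋=44 ⌊5704/125⌋=45 ⌊5796/125⌋=46 ⌊5888/125⌋=47 ⌊5980/125⌋=47 ⌊6072/125⌋=48 ⌊6164/125⌋=49 ⌊6256/125⌋=50 ⌊6348/125⌋=50
  n=70…79: ⌊6440/125⌋=51 ⌊6532/125⌋=52 ⌊6624/125⌋=52 ⌊6716/125⌋=53 ⌊6808/125⌋=54 ⌊6900/125⌋=55 ⌊6992/125⌋=55 ⌊7084/125⌋=56 ⌊7176/125⌋=57 ⌊7268/125⌋=58
  n=80…89: ⌊7360/125⌋=58 ⌊7452/125⌋=59 ⌊7544/125⌋=60 ⌊7636/125⌋=61 ⌊7728/125⌋=61 ⌊7820/125⌋=62 ⌊7912/125⌋=63 ⌊8004/125⌋=64 ⌊8096/125⌋=64 ⌊8188/125⌋=65
  n=90…99: ⌊8280/125⌋=66 ⌊8372/125⌋=66 ⌊8464/125⌋=67 ⌊8556/125⌋=68 ⌊8648/125⌋=69 ⌊8740/125⌋=69 ⌊8832/125⌋=70 ⌊8924/125⌋=71 ⌊9016/125⌋=72 ⌊9108/125⌋=72
  n=100…109: ⌊9200/125⌋=73 ⌊9292/125⌋=74 ⌊9384/125⌋=75 ⌊9476/125⌋=75 ⌊9568/125⌋=76 ⌊9660/125⌋=77 ⌊9752/125⌋=78 ⌊9844/125⌋=78 ⌊9936/125⌋=79 ⌊10028/125⌋=80
  n=110…119: ⌊10120/125⌋=80 ⌊10212/125⌋=81 ⌊10304/125⌋=82 ⌊10396/125⌋=83 ⌊10488/125⌋=83 ⌊10580/125⌋=84 ⌊10672/125⌋=85 ⌊10764/125⌋=86 ⌊10856/125⌋=86 ⌊10948/125⌋=87
  n=120…127: ⌊11040/125⌋=88 ⌊11132/125⌋=89 ⌊11224/125⌋=89 ⌊11316/125⌋=90 ⌊11408/125⌋=91 ⌊11500/125⌋=92 ⌊11592/125⌋=92 ⌊11684/125⌋=93
s_n = t_(n+1) − t_n for n = 0 … 126 gives
prefix = 0110111011101110110111011101110111011011101110111011101101110111011101101110111011101110110111011101110111011011101110111011101
slide a length-7 window over [0..6] … [120..126] (121 windows); first occurrence of each distinct factor:
  [  0..  6] 0110111
  [  1..  7] 1101110
  [  2..  8] 1011101
  [  3..  9] 0111011
  [  4.. 10] 1110111
  [ 12.. 18] 1110110
  [ 13.. 19] 1101101
  [ 14.. 20] 1011011
  (the other 113 windows repeat one of these)
distinct factors: {0110111, 0111011, 1011011, 1011101, 1101101, 1101110, 1110110, 1110111}
count = 8  (Sturmian bound for length 7 is 8)

8


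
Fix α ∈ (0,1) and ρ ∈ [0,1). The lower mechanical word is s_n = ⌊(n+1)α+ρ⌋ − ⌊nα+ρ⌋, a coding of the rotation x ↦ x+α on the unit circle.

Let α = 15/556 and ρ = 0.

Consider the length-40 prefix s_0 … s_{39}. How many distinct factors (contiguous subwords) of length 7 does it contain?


4

t_n = ⌊(n·15)/556⌋ for n = 0 … 40:
  n=0…9: ⌊0/556⌋=0 ⌊15/556⌋=0 ⌊30/556⌋=0 ⌊45/556⌋=0 ⌊60/556⌋=0 ⌊75/556⌋=0 ⌊90/556⌋=0 ⌊105/556⌋=0 ⌊120/556⌋=0 ⌊135/556⌋=0
  n=10…19: ⌊150/556⌋=0 ⌊165/556⌋=0 ⌊180/556⌋=0 ⌊195/556⌋=0 ⌊210/556⌋=0 ⌊225/556⌋=0 ⌊240/556⌋=0 ⌊255/556⌋=0 ⌊270/556⌋=0 ⌊285/556⌋=0
  n=20…29: ⌊300/556⌋=0 ⌊315/556⌋=0 ⌊330/556⌋=0 ⌊345/556⌋=0 ⌊360/556⌋=0 ⌊375/556⌋=0 ⌊390/556⌋=0 ⌊405/556⌋=0 ⌊420/556⌋=0 ⌊435/556⌋=0
  n=30…39: ⌊450/556⌋=0 ⌊465/556⌋=0 ⌊480/556⌋=0 ⌊495/556⌋=0 ⌊510/556⌋=0 ⌊525/556⌋=0 ⌊540/556⌋=0 ⌊555/556⌋=0 ⌊570/556⌋=1 ⌊585/556⌋=1
  n=40: ⌊600/556⌋=1
s_n = t_(n+1) − t_n for n = 0 … 39 gives
prefix = 0000000000000000000000000000000000000100
slide a length-7 window over [0..6] … [33..39] (34 windows); first occurrence of each distinct factor:
  [  0..  6] 0000000
  [ 31.. 37] 0000001
  [ 32.. 38] 0000010
  [ 33.. 39] 0000100
  (the other 30 windows repeat one of these)
distinct factors: {0000000, 0000001, 0000010, 0000100}
count = 4  (Sturmian bound for length 7 is 8)


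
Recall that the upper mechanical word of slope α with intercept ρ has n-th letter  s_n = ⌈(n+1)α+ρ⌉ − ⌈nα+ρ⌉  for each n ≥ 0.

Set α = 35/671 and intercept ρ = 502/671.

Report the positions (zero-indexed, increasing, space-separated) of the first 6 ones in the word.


4 24 43 62 81 100

n=0: ⌈537/671⌉−⌈502/671⌉ = 1−1 = 0
n=1: ⌈572/671⌉−⌈537/671⌉ = 1−1 = 0
  …
n=4: ⌈677/671⌉−⌈642/671⌉ = 2−1 = 1  ← one
n=5: ⌈712/671⌉−⌈677/671⌉ = 2−2 = 0
n=6: ⌈747/671⌉−⌈712/671⌉ = 2−2 = 0
  …
n=24: ⌈1377/671⌉−⌈1342/671⌉ = 3−2 = 1  ← one
n=25: ⌈1412/671⌉−⌈1377/671⌉ = 3−3 = 0
n=26: ⌈1447/671⌉−⌈1412/671⌉ = 3−3 = 0
  …
n=43: ⌈2042/671⌉−⌈2007/671⌉ = 4−3 = 1  ← one
n=44: ⌈2077/671⌉−⌈2042/671⌉ = 4−4 = 0
n=45: ⌈2112/671⌉−⌈2077/671⌉ = 4−4 = 0
  …
n=62: ⌈2707/671⌉−⌈2672/671⌉ = 5−4 = 1  ← one
n=63: ⌈2742/671⌉−⌈2707/671⌉ = 5−5 = 0
n=64: ⌈2777/671⌉−⌈2742/671⌉ = 5−5 = 0
  …
n=81: ⌈3372/671⌉−⌈3337/671⌉ = 6−5 = 1  ← one
n=82: ⌈3407/671⌉−⌈3372/671⌉ = 6−6 = 0
n=83: ⌈3442/671⌉−⌈3407/671⌉ = 6−6 = 0
  …
n=100: ⌈4037/671⌉−⌈4002/671⌉ = 7−6 = 1  ← one
positions of the first 6 ones: 4 24 43 62 81 100


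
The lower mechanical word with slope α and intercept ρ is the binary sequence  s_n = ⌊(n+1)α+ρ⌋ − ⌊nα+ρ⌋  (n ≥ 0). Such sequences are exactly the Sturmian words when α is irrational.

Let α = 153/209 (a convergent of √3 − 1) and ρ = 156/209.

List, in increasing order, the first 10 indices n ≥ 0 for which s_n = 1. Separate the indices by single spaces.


0 1 3 4 5 7 8 9 11 12

n=0: ⌊309/209⌋−⌊156/209⌋ = 1−0 = 1  ← one
n=1: ⌊462/209⌋−⌊309/209⌋ = 2−1 = 1  ← one
n=2: ⌊615/209⌋−⌊462/209⌋ = 2−2 = 0
n=3: ⌊768/209⌋−⌊615/209⌋ = 3−2 = 1  ← one
n=4: ⌊921/209⌋−⌊768/209⌋ = 4−3 = 1  ← one
n=5: ⌊1074/209⌋−⌊921/209⌋ = 5−4 = 1  ← one
n=6: ⌊1227/209⌋−⌊1074/209⌋ = 5−5 = 0
n=7: ⌊1380/209⌋−⌊1227/209⌋ = 6−5 = 1  ← one
n=8: ⌊1533/209⌋−⌊1380/209⌋ = 7−6 = 1  ← one
n=9: ⌊1686/209⌋−⌊1533/209⌋ = 8−7 = 1  ← one
n=10: ⌊1839/209⌋−⌊1686/209⌋ = 8−8 = 0
n=11: ⌊1992/209⌋−⌊1839/209⌋ = 9−8 = 1  ← one
n=12: ⌊2145/209⌋−⌊1992/209⌋ = 10−9 = 1  ← one
positions of the first 10 ones: 0 1 3 4 5 7 8 9 11 12


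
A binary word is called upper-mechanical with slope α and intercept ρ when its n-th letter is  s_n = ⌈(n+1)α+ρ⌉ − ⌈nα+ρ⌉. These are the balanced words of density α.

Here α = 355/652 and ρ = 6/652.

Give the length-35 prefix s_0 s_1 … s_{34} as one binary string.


01010101010110101010101101010101011

n=0: ⌈(1·355+6)/652⌉ − ⌈(0·355+6)/652⌉ = ⌈361/652⌉ − ⌈6/652⌉ = 1 − 1 = 0
n=1: ⌈(2·355+6)/652⌉ − ⌈(1·355+6)/652⌉ = ⌈716/652⌉ − ⌈361/652⌉ = 2 − 1 = 1
n=2: ⌈(3·355+6)/652⌉ − ⌈(2·355+6)/652⌉ = ⌈1071/652⌉ − ⌈716/652⌉ = 2 − 2 = 0
n=3: ⌈(4·355+6)/652⌉ − ⌈(3·355+6)/652⌉ = ⌈1426/652⌉ − ⌈1071/652⌉ = 3 − 2 = 1
n=4: ⌈(5·355+6)/652⌉ − ⌈(4·355+6)/652⌉ = ⌈1781/652⌉ − ⌈1426/652⌉ = 3 − 3 = 0
n=5: ⌈(6·355+6)/652⌉ − ⌈(5·355+6)/652⌉ = ⌈2136/652⌉ − ⌈1781/652⌉ = 4 − 3 = 1
n=6: ⌈(7·355+6)/652⌉ − ⌈(6·355+6)/652⌉ = ⌈2491/652⌉ − ⌈2136/652⌉ = 4 − 4 = 0
n=7: ⌈(8·355+6)/652⌉ − ⌈(7·355+6)/652⌉ = ⌈2846/652⌉ − ⌈2491/652⌉ = 5 − 4 = 1
n=8: ⌈(9·355+6)/652⌉ − ⌈(8·355+6)/652⌉ = ⌈3201/652⌉ − ⌈2846/652⌉ = 5 − 5 = 0
n=9: ⌈(10·355+6)/652⌉ − ⌈(9·355+6)/652⌉ = ⌈3556/652⌉ − ⌈3201/652⌉ = 6 − 5 = 1
n=10: ⌈(11·355+6)/652⌉ − ⌈(10·355+6)/652⌉ = ⌈3911/652⌉ − ⌈3556/652⌉ = 6 − 6 = 0
n=11: ⌈(12·355+6)/652⌉ − ⌈(11·355+6)/652⌉ = ⌈4266/652⌉ − ⌈3911/652⌉ = 7 − 6 = 1
n=12: ⌈(13·355+6)/652⌉ − ⌈(12·355+6)/652⌉ = ⌈4621/652⌉ − ⌈4266/652⌉ = 8 − 7 = 1
n=13: ⌈(14·355+6)/652⌉ − ⌈(13·355+6)/652⌉ = ⌈4976/652⌉ − ⌈4621/652⌉ = 8 − 8 = 0
n=14: ⌈(15·355+6)/652⌉ − ⌈(14·355+6)/652⌉ = ⌈5331/652⌉ − ⌈4976/652⌉ = 9 − 8 = 1
n=15: ⌈(16·355+6)/652⌉ − ⌈(15·355+6)/652⌉ = ⌈5686/652⌉ − ⌈5331/652⌉ = 9 − 9 = 0
n=16: ⌈(17·355+6)/652⌉ − ⌈(16·355+6)/652⌉ = ⌈6041/652⌉ − ⌈5686/652⌉ = 10 − 9 = 1
n=17: ⌈(18·355+6)/652⌉ − ⌈(17·355+6)/652⌉ = ⌈6396/652⌉ − ⌈6041/652⌉ = 10 − 10 = 0
n=18: ⌈(19·355+6)/652⌉ − ⌈(18·355+6)/652⌉ = ⌈6751/652⌉ − ⌈6396/652⌉ = 11 − 10 = 1
n=19: ⌈(20·355+6)/652⌉ − ⌈(19·355+6)/652⌉ = ⌈7106/652⌉ − ⌈6751/652⌉ = 11 − 11 = 0
n=20: ⌈(21·355+6)/652⌉ − ⌈(20·355+6)/652⌉ = ⌈7461/652⌉ − ⌈7106/652⌉ = 12 − 11 = 1
n=21: ⌈(22·355+6)/652⌉ − ⌈(21·355+6)/652⌉ = ⌈7816/652⌉ − ⌈7461/652⌉ = 12 − 12 = 0
n=22: ⌈(23·355+6)/652⌉ − ⌈(22·355+6)/652⌉ = ⌈8171/652⌉ − ⌈7816/652⌉ = 13 − 12 = 1
n=23: ⌈(24·355+6)/652⌉ − ⌈(23·355+6)/652⌉ = ⌈8526/652⌉ − ⌈8171/652⌉ = 14 − 13 = 1
n=24: ⌈(25·355+6)/652⌉ − ⌈(24·355+6)/652⌉ = ⌈8881/652⌉ − ⌈8526/652⌉ = 14 − 14 = 0
n=25: ⌈(26·355+6)/652⌉ − ⌈(25·355+6)/652⌉ = ⌈9236/652⌉ − ⌈8881/652⌉ = 15 − 14 = 1
n=26: ⌈(27·355+6)/652⌉ − ⌈(26·355+6)/652⌉ = ⌈9591/652⌉ − ⌈9236/652⌉ = 15 − 15 = 0
n=27: ⌈(28·355+6)/652⌉ − ⌈(27·355+6)/652⌉ = ⌈9946/652⌉ − ⌈9591/652⌉ = 16 − 15 = 1
n=28: ⌈(29·355+6)/652⌉ − ⌈(28·355+6)/652⌉ = ⌈10301/652⌉ − ⌈9946/652⌉ = 16 − 16 = 0
n=29: ⌈(30·355+6)/652⌉ − ⌈(29·355+6)/652⌉ = ⌈10656/652⌉ − ⌈10301/652⌉ = 17 − 16 = 1
n=30: ⌈(31·355+6)/652⌉ − ⌈(30·355+6)/652⌉ = ⌈11011/652⌉ − ⌈10656/652⌉ = 17 − 17 = 0
n=31: ⌈(32·355+6)/652⌉ − ⌈(31·355+6)/652⌉ = ⌈11366/652⌉ − ⌈11011/652⌉ = 18 − 17 = 1
n=32: ⌈(33·355+6)/652⌉ − ⌈(32·355+6)/652⌉ = ⌈11721/652⌉ − ⌈11366/652⌉ = 18 − 18 = 0
n=33: ⌈(34·355+6)/652⌉ − ⌈(33·355+6)/652⌉ = ⌈12076/652⌉ − ⌈11721/652⌉ = 19 − 18 = 1
n=34: ⌈(35·355+6)/652⌉ − ⌈(34·355+6)/652⌉ = ⌈12431/652⌉ − ⌈12076/652⌉ = 20 − 19 = 1


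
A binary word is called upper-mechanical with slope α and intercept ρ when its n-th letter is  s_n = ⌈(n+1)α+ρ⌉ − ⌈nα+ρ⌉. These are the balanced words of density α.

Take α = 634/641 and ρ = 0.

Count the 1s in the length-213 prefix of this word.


211

#1s = Σ_{n=0}^{212} s_n = Σ_{n=0}^{212} (⌈(n+1)α+ρ⌉ − ⌈nα+ρ⌉)
the sum telescopes: every ⌈nα+ρ⌉ with 0 < n < 213 appears once with + and once with −, leaving ⌈213α+ρ⌉ − ⌈0·α+ρ⌉
213α + ρ = (213·634) / 641 = 135042/641
ρ = 0/641
⌈135042/641⌉ = 211,  ⌈0/641⌉ = 0
#1s = 211 − 0 = 211


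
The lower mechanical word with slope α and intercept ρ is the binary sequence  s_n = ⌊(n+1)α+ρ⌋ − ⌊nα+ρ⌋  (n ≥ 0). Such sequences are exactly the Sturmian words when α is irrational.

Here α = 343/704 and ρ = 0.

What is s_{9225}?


1

(n+1)α + ρ = (9226·343) / 704 = 3164518/704
nα + ρ     = (9225·343) / 704 = 3164175/704
⌊3164518/704⌋ = 4495,  ⌊3164175/704⌋ = 4494
s_{9225} = 4495 − 4494 = 1


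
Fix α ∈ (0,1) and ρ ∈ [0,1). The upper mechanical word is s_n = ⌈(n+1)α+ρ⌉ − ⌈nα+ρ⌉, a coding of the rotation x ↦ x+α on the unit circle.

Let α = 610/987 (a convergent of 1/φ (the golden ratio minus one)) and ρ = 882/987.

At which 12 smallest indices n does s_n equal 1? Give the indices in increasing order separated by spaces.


0 1 3 5 6 8 9 11 13 14 16 17

n=0: ⌈1492/987⌉−⌈882/987⌉ = 2−1 = 1  ← one
n=1: ⌈2102/987⌉−⌈1492/987⌉ = 3−2 = 1  ← one
n=2: ⌈2712/987⌉−⌈2102/987⌉ = 3−3 = 0
n=3: ⌈3322/987⌉−⌈2712/987⌉ = 4−3 = 1  ← one
n=4: ⌈3932/987⌉−⌈3322/987⌉ = 4−4 = 0
n=5: ⌈4542/987⌉−⌈3932/987⌉ = 5−4 = 1  ← one
n=6: ⌈5152/987⌉−⌈4542/987⌉ = 6−5 = 1  ← one
n=7: ⌈5762/987⌉−⌈5152/987⌉ = 6−6 = 0
n=8: ⌈6372/987⌉−⌈5762/987⌉ = 7−6 = 1  ← one
n=9: ⌈6982/987⌉−⌈6372/987⌉ = 8−7 = 1  ← one
n=10: ⌈7592/987⌉−⌈6982/987⌉ = 8−8 = 0
n=11: ⌈8202/987⌉−⌈7592/987⌉ = 9−8 = 1  ← one
n=12: ⌈8812/987⌉−⌈8202/987⌉ = 9−9 = 0
n=13: ⌈9422/987⌉−⌈8812/987⌉ = 10−9 = 1  ← one
n=14: ⌈10032/987⌉−⌈9422/987⌉ = 11−10 = 1  ← one
n=15: ⌈10642/987⌉−⌈10032/987⌉ = 11−11 = 0
n=16: ⌈11252/987⌉−⌈10642/987⌉ = 12−11 = 1  ← one
n=17: ⌈11862/987⌉−⌈11252/987⌉ = 13−12 = 1  ← one
positions of the first 12 ones: 0 1 3 5 6 8 9 11 13 14 16 17


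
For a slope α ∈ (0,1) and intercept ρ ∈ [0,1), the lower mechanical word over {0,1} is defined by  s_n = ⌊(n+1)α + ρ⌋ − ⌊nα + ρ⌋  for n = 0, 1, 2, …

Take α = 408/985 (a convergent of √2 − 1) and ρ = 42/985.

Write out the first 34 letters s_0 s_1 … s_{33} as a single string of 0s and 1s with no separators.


0010100101010010100101001010100101

n=0: ⌊(1·408+42)/985⌋ − ⌊(0·408+42)/985⌋ = ⌊450/985⌋ − ⌊42/985⌋ = 0 − 0 = 0
n=1: ⌊(2·408+42)/985⌋ − ⌊(1·408+42)/985⌋ = ⌊858/985⌋ − ⌊450/985⌋ = 0 − 0 = 0
n=2: ⌊(3·408+42)/985⌋ − ⌊(2·408+42)/985⌋ = ⌊1266/985⌋ − ⌊858/985⌋ = 1 − 0 = 1
n=3: ⌊(4·408+42)/985⌋ − ⌊(3·408+42)/985⌋ = ⌊1674/985⌋ − ⌊1266/985⌋ = 1 − 1 = 0
n=4: ⌊(5·408+42)/985⌋ − ⌊(4·408+42)/985⌋ = ⌊2082/985⌋ − ⌊1674/985⌋ = 2 − 1 = 1
n=5: ⌊(6·408+42)/985⌋ − ⌊(5·408+42)/985⌋ = ⌊2490/985⌋ − ⌊2082/985⌋ = 2 − 2 = 0
n=6: ⌊(7·408+42)/985⌋ − ⌊(6·408+42)/985⌋ = ⌊2898/985⌋ − ⌊2490/985⌋ = 2 − 2 = 0
n=7: ⌊(8·408+42)/985⌋ − ⌊(7·408+42)/985⌋ = ⌊3306/985⌋ − ⌊2898/985⌋ = 3 − 2 = 1
n=8: ⌊(9·408+42)/985⌋ − ⌊(8·408+42)/985⌋ = ⌊3714/985⌋ − ⌊3306/985⌋ = 3 − 3 = 0
n=9: ⌊(10·408+42)/985⌋ − ⌊(9·408+42)/985⌋ = ⌊4122/985⌋ − ⌊3714/985⌋ = 4 − 3 = 1
n=10: ⌊(11·408+42)/985⌋ − ⌊(10·408+42)/985⌋ = ⌊4530/985⌋ − ⌊4122/985⌋ = 4 − 4 = 0
n=11: ⌊(12·408+42)/985⌋ − ⌊(11·408+42)/985⌋ = ⌊4938/985⌋ − ⌊4530/985⌋ = 5 − 4 = 1
n=12: ⌊(13·408+42)/985⌋ − ⌊(12·408+42)/985⌋ = ⌊5346/985⌋ − ⌊4938/985⌋ = 5 − 5 = 0
n=13: ⌊(14·408+42)/985⌋ − ⌊(13·408+42)/985⌋ = ⌊5754/985⌋ − ⌊5346/985⌋ = 5 − 5 = 0
n=14: ⌊(15·408+42)/985⌋ − ⌊(14·408+42)/985⌋ = ⌊6162/985⌋ − ⌊5754/985⌋ = 6 − 5 = 1
n=15: ⌊(16·408+42)/985⌋ − ⌊(15·408+42)/985⌋ = ⌊6570/985⌋ − ⌊6162/985⌋ = 6 − 6 = 0
n=16: ⌊(17·408+42)/985⌋ − ⌊(16·408+42)/985⌋ = ⌊6978/985⌋ − ⌊6570/985⌋ = 7 − 6 = 1
n=17: ⌊(18·408+42)/985⌋ − ⌊(17·408+42)/985⌋ = ⌊7386/985⌋ − ⌊6978/985⌋ = 7 − 7 = 0
n=18: ⌊(19·408+42)/985⌋ − ⌊(18·408+42)/985⌋ = ⌊7794/985⌋ − ⌊7386/985⌋ = 7 − 7 = 0
n=19: ⌊(20·408+42)/985⌋ − ⌊(19·408+42)/985⌋ = ⌊8202/985⌋ − ⌊7794/985⌋ = 8 − 7 = 1
n=20: ⌊(21·408+42)/985⌋ − ⌊(20·408+42)/985⌋ = ⌊8610/985⌋ − ⌊8202/985⌋ = 8 − 8 = 0
n=21: ⌊(22·408+42)/985⌋ − ⌊(21·408+42)/985⌋ = ⌊9018/985⌋ − ⌊8610/985⌋ = 9 − 8 = 1
n=22: ⌊(23·408+42)/985⌋ − ⌊(22·408+42)/985⌋ = ⌊9426/985⌋ − ⌊9018/985⌋ = 9 − 9 = 0
n=23: ⌊(24·408+42)/985⌋ − ⌊(23·408+42)/985⌋ = ⌊9834/985⌋ − ⌊9426/985⌋ = 9 − 9 = 0
n=24: ⌊(25·408+42)/985⌋ − ⌊(24·408+42)/985⌋ = ⌊10242/985⌋ − ⌊9834/985⌋ = 10 − 9 = 1
n=25: ⌊(26·408+42)/985⌋ − ⌊(25·408+42)/985⌋ = ⌊10650/985⌋ − ⌊10242/985⌋ = 10 − 10 = 0
n=26: ⌊(27·408+42)/985⌋ − ⌊(26·408+42)/985⌋ = ⌊11058/985⌋ − ⌊10650/985⌋ = 11 − 10 = 1
n=27: ⌊(28·408+42)/985⌋ − ⌊(27·408+42)/985⌋ = ⌊11466/985⌋ − ⌊11058/985⌋ = 11 − 11 = 0
n=28: ⌊(29·408+42)/985⌋ − ⌊(28·408+42)/985⌋ = ⌊11874/985⌋ − ⌊11466/985⌋ = 12 − 11 = 1
n=29: ⌊(30·408+42)/985⌋ − ⌊(29·408+42)/985⌋ = ⌊12282/985⌋ − ⌊11874/985⌋ = 12 − 12 = 0
n=30: ⌊(31·408+42)/985⌋ − ⌊(30·408+42)/985⌋ = ⌊12690/985⌋ − ⌊12282/985⌋ = 12 − 12 = 0
n=31: ⌊(32·408+42)/985⌋ − ⌊(31·408+42)/985⌋ = ⌊13098/985⌋ − ⌊12690/985⌋ = 13 − 12 = 1
n=32: ⌊(33·408+42)/985⌋ − ⌊(32·408+42)/985⌋ = ⌊13506/985⌋ − ⌊13098/985⌋ = 13 − 13 = 0
n=33: ⌊(34·408+42)/985⌋ − ⌊(33·408+42)/985⌋ = ⌊13914/985⌋ − ⌊13506/985⌋ = 14 − 13 = 1
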